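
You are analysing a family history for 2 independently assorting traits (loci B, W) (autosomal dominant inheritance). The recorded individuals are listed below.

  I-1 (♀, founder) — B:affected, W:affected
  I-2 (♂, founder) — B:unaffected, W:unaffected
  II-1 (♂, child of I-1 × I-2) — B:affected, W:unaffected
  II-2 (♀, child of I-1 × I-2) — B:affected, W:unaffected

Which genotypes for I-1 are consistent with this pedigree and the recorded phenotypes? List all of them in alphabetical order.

I-1 ∈ {BB Ww, Bb Ww}

B/I-1 aff ·: Bb|BB
B/I-2 un ·: bb
B/II-1 aff I-1×I-2: Bb
B/II-2 aff I-1×I-2: Bb
⇒ B over [I-1,I-2,II-1,II-2]: 2 consistent
W/I-1 aff ·: Ww
W/I-2 un ·: ww
W/II-1 un I-1×I-2: ww
W/II-2 un I-1×I-2: ww
⇒ W over [I-1,I-2,II-1,II-2]: 1 consistent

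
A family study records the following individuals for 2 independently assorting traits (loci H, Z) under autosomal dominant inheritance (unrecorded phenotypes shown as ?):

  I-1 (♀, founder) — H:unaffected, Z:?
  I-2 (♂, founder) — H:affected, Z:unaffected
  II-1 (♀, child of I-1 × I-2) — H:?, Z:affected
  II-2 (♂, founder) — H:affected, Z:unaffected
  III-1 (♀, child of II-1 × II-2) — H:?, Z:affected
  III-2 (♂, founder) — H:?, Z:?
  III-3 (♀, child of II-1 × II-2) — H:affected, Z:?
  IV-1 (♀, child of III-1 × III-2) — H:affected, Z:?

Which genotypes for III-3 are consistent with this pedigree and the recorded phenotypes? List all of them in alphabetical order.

H/I-1 un ·: hh
H/I-2 aff ·: Hh|HH
H/II-1 ? I-1×I-2: hh|Hh
H/II-2 aff ·: Hh|HH
H/III-1 ? II-1×II-2: hh|Hh|HH
H/III-2 ? ·: hh|Hh|HH
H/III-3 aff II-1×II-2: Hh|HH
H/IV-1 aff III-1×III-2: Hh|HH
⇒ H over [I-1,I-2,II-1,II-2,III-1,III-2,III-3,IV-1]: 92 consistent
Z/I-1 ? ·: Zz|ZZ
Z/I-2 un ·: zz
Z/II-1 aff I-1×I-2: Zz
Z/II-2 un ·: zz
Z/III-1 aff II-1×II-2: Zz
Z/III-2 ? ·: zz|Zz|ZZ
Z/III-3 ? II-1×II-2: zz|Zz
Z/IV-1 ? III-1×III-2: zz|Zz|ZZ
⇒ Z over [I-1,I-2,II-1,II-2,III-1,III-2,III-3,IV-1]: 28 consistent

III-3 ∈ {HH Zz, HH zz, Hh Zz, Hh zz}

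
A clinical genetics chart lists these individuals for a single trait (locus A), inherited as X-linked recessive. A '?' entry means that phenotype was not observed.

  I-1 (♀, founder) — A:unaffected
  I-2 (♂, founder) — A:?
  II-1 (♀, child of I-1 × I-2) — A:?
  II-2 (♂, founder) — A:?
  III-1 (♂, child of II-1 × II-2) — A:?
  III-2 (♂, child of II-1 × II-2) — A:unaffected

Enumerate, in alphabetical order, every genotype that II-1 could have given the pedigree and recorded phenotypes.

II-1 ∈ {X^AX^A, X^AX^a}

A/I-1 un ·: X^AX^A|X^AX^a
A/I-2 ? ·: X^AY|X^aY
A/II-1 ? I-1×I-2: X^AX^A|X^AX^a
A/II-2 ? ·: X^AY|X^aY
A/III-1 ? II-1×II-2: X^AY|X^aY
A/III-2 un II-1×II-2: X^AY
⇒ A over [I-1,I-2,II-1,II-2,III-1,III-2]: 16 consistent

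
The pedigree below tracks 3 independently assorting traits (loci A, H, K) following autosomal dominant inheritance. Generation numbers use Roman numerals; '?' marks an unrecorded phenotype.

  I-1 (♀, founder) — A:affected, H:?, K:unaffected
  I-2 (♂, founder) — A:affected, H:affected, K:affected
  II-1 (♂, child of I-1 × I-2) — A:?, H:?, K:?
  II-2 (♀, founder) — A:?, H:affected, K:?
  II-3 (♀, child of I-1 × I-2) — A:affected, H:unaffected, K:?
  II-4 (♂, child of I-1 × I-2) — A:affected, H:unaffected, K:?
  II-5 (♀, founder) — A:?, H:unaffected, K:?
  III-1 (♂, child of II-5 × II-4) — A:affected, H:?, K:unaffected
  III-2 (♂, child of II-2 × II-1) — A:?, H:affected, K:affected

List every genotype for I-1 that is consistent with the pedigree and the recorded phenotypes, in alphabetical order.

A/I-1 aff ·: Aa|AA
A/I-2 aff ·: Aa|AA
A/II-1 ? I-1×I-2: aa|Aa|AA
A/II-2 ? ·: aa|Aa|AA
A/II-3 aff I-1×I-2: Aa|AA
A/II-4 aff I-1×I-2: Aa|AA
A/II-5 ? ·: aa|Aa|AA
A/III-1 aff II-5×II-4: Aa|AA
A/III-2 ? II-2×II-1: aa|Aa|AA
⇒ A over [I-1,I-2,II-1,II-2,II-3,II-4,II-5,III-1,III-2]: 682 consistent
H/I-1 ? ·: hh|Hh
H/I-2 aff ·: Hh
H/II-1 ? I-1×I-2: hh|Hh|HH
H/II-2 aff ·: Hh|HH
H/II-3 un I-1×I-2: hh
H/II-4 un I-1×I-2: hh
H/II-5 un ·: hh
H/III-1 ? II-5×II-4: hh
H/III-2 aff II-2×II-1: Hh|HH
⇒ H over [I-1,I-2,II-1,II-2,II-3,II-4,II-5,III-1,III-2]: 15 consistent
K/I-1 un ·: kk
K/I-2 aff ·: Kk|KK
K/II-1 ? I-1×I-2: kk|Kk
K/II-2 ? ·: kk|Kk|KK
K/II-3 ? I-1×I-2: kk|Kk
K/II-4 ? I-1×I-2: kk|Kk
K/II-5 ? ·: kk|Kk
K/III-1 un II-5×II-4: kk
K/III-2 aff II-2×II-1: Kk|KK
⇒ K over [I-1,I-2,II-1,II-2,II-3,II-4,II-5,III-1,III-2]: 66 consistent

I-1 ∈ {AA Hh kk, AA hh kk, Aa Hh kk, Aa hh kk}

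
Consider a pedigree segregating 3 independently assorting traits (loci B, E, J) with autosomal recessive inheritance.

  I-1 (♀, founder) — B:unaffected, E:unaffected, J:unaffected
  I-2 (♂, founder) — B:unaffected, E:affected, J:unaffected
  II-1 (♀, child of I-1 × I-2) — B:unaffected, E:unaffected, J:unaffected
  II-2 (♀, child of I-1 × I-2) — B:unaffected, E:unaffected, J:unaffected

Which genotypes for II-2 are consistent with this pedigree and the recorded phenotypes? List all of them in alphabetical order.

B/I-1 un ·: BB|Bb
B/I-2 un ·: BB|Bb
B/II-1 un I-1×I-2: BB|Bb
B/II-2 un I-1×I-2: BB|Bb
⇒ B over [I-1,I-2,II-1,II-2]: 13 consistent
E/I-1 un ·: EE|Ee
E/I-2 aff ·: ee
E/II-1 un I-1×I-2: Ee
E/II-2 un I-1×I-2: Ee
⇒ E over [I-1,I-2,II-1,II-2]: 2 consistent
J/I-1 un ·: JJ|Jj
J/I-2 un ·: JJ|Jj
J/II-1 un I-1×I-2: JJ|Jj
J/II-2 un I-1×I-2: JJ|Jj
⇒ J over [I-1,I-2,II-1,II-2]: 13 consistent

II-2 ∈ {BB Ee JJ, BB Ee Jj, Bb Ee JJ, Bb Ee Jj}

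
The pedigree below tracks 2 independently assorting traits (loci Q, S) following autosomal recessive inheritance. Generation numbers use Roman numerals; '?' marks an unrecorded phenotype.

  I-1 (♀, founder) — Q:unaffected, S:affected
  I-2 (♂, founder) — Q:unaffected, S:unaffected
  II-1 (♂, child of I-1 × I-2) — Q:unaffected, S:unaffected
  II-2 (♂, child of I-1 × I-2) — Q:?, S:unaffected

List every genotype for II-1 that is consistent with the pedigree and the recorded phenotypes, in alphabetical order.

II-1 ∈ {QQ Ss, Qq Ss}

Q/I-1 un ·: QQ|Qq
Q/I-2 un ·: QQ|Qq
Q/II-1 un I-1×I-2: QQ|Qq
Q/II-2 ? I-1×I-2: QQ|Qq|qq
⇒ Q over [I-1,I-2,II-1,II-2]: 15 consistent
S/I-1 aff ·: ss
S/I-2 un ·: SS|Ss
S/II-1 un I-1×I-2: Ss
S/II-2 un I-1×I-2: Ss
⇒ S over [I-1,I-2,II-1,II-2]: 2 consistent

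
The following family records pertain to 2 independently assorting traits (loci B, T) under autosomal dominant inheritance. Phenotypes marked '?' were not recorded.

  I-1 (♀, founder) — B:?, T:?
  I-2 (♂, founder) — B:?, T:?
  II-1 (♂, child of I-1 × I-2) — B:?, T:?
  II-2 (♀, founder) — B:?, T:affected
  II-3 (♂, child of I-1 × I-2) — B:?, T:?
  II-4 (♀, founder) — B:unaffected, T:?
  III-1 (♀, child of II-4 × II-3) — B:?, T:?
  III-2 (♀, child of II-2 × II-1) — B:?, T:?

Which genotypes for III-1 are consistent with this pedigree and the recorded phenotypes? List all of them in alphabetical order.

III-1 ∈ {Bb TT, Bb Tt, Bb tt, bb TT, bb Tt, bb tt}

B/I-1 ? ·: bb|Bb|BB
B/I-2 ? ·: bb|Bb|BB
B/II-1 ? I-1×I-2: bb|Bb|BB
B/II-2 ? ·: bb|Bb|BB
B/II-3 ? I-1×I-2: bb|Bb|BB
B/II-4 un ·: bb
B/III-1 ? II-4×II-3: bb|Bb
B/III-2 ? II-2×II-1: bb|Bb|BB
⇒ B over [I-1,I-2,II-1,II-2,II-3,II-4,III-1,III-2]: 228 consistent
T/I-1 ? ·: tt|Tt|TT
T/I-2 ? ·: tt|Tt|TT
T/II-1 ? I-1×I-2: tt|Tt|TT
T/II-2 aff ·: Tt|TT
T/II-3 ? I-1×I-2: tt|Tt|TT
T/II-4 ? ·: tt|Tt|TT
T/III-1 ? II-4×II-3: tt|Tt|TT
T/III-2 ? II-2×II-1: tt|Tt|TT
⇒ T over [I-1,I-2,II-1,II-2,II-3,II-4,III-1,III-2]: 611 consistent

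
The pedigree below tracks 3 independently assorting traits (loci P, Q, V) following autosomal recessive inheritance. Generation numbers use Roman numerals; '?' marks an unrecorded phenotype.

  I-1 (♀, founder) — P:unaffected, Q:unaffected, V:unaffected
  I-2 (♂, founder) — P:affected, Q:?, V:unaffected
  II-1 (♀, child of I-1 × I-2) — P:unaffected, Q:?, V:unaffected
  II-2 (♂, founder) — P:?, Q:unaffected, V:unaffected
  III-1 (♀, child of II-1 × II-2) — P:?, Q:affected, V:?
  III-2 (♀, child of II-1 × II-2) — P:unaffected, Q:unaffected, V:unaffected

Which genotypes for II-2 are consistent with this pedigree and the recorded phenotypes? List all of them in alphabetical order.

P/I-1 un ·: PP|Pp
P/I-2 aff ·: pp
P/II-1 un I-1×I-2: Pp
P/II-2 ? ·: PP|Pp|pp
P/III-1 ? II-1×II-2: PP|Pp|pp
P/III-2 un II-1×II-2: PP|Pp
⇒ P over [I-1,I-2,II-1,II-2,III-1,III-2]: 24 consistent
Q/I-1 un ·: QQ|Qq
Q/I-2 ? ·: QQ|Qq|qq
Q/II-1 ? I-1×I-2: Qq|qq
Q/II-2 un ·: Qq
Q/III-1 aff II-1×II-2: qq
Q/III-2 un II-1×II-2: QQ|Qq
⇒ Q over [I-1,I-2,II-1,II-2,III-1,III-2]: 12 consistent
V/I-1 un ·: VV|Vv
V/I-2 un ·: VV|Vv
V/II-1 un I-1×I-2: VV|Vv
V/II-2 un ·: VV|Vv
V/III-1 ? II-1×II-2: VV|Vv|vv
V/III-2 un II-1×II-2: VV|Vv
⇒ V over [I-1,I-2,II-1,II-2,III-1,III-2]: 50 consistent

II-2 ∈ {PP Qq VV, PP Qq Vv, Pp Qq VV, Pp Qq Vv, pp Qq VV, pp Qq Vv}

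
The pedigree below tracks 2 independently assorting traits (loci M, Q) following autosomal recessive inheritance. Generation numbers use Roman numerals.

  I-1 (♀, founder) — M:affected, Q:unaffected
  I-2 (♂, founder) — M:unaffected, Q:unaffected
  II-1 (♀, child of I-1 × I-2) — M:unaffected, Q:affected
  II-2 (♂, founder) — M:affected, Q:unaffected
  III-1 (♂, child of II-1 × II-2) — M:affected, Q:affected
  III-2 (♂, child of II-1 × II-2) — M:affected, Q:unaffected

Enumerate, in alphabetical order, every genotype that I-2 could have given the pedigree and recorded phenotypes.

M/I-1 aff ·: mm
M/I-2 un ·: MM|Mm
M/II-1 un I-1×I-2: Mm
M/II-2 aff ·: mm
M/III-1 aff II-1×II-2: mm
M/III-2 aff II-1×II-2: mm
⇒ M over [I-1,I-2,II-1,II-2,III-1,III-2]: 2 consistent
Q/I-1 un ·: Qq
Q/I-2 un ·: Qq
Q/II-1 aff I-1×I-2: qq
Q/II-2 un ·: Qq
Q/III-1 aff II-1×II-2: qq
Q/III-2 un II-1×II-2: Qq
⇒ Q over [I-1,I-2,II-1,II-2,III-1,III-2]: 1 consistent

I-2 ∈ {MM Qq, Mm Qq}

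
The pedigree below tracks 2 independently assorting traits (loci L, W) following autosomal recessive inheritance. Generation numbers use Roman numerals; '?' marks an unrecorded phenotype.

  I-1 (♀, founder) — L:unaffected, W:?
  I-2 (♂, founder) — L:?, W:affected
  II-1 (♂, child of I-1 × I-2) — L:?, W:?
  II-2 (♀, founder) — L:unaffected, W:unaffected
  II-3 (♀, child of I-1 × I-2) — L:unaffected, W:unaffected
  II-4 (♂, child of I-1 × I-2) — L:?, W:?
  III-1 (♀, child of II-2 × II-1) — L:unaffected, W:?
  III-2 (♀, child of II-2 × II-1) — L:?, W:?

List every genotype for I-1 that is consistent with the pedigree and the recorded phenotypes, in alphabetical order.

L/I-1 un ·: LL|Ll
L/I-2 ? ·: LL|Ll|ll
L/II-1 ? I-1×I-2: LL|Ll|ll
L/II-2 un ·: LL|Ll
L/II-3 un I-1×I-2: LL|Ll
L/II-4 ? I-1×I-2: LL|Ll|ll
L/III-1 un II-2×II-1: LL|Ll
L/III-2 ? II-2×II-1: LL|Ll|ll
⇒ L over [I-1,I-2,II-1,II-2,II-3,II-4,III-1,III-2]: 269 consistent
W/I-1 ? ·: WW|Ww
W/I-2 aff ·: ww
W/II-1 ? I-1×I-2: Ww|ww
W/II-2 un ·: WW|Ww
W/II-3 un I-1×I-2: Ww
W/II-4 ? I-1×I-2: Ww|ww
W/III-1 ? II-2×II-1: WW|Ww|ww
W/III-2 ? II-2×II-1: WW|Ww|ww
⇒ W over [I-1,I-2,II-1,II-2,II-3,II-4,III-1,III-2]: 49 consistent

I-1 ∈ {LL WW, LL Ww, Ll WW, Ll Ww}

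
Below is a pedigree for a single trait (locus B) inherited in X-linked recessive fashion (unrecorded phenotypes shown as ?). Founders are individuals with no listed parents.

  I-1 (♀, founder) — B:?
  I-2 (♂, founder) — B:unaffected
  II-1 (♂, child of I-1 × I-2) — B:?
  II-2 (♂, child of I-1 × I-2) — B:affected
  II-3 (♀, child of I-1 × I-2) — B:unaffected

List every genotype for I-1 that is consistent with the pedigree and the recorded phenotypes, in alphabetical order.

B/I-1 ? ·: X^BX^b|X^bX^b
B/I-2 un ·: X^BY
B/II-1 ? I-1×I-2: X^BY|X^bY
B/II-2 aff I-1×I-2: X^bY
B/II-3 un I-1×I-2: X^BX^B|X^BX^b
⇒ B over [I-1,I-2,II-1,II-2,II-3]: 5 consistent

I-1 ∈ {X^BX^b, X^bX^b}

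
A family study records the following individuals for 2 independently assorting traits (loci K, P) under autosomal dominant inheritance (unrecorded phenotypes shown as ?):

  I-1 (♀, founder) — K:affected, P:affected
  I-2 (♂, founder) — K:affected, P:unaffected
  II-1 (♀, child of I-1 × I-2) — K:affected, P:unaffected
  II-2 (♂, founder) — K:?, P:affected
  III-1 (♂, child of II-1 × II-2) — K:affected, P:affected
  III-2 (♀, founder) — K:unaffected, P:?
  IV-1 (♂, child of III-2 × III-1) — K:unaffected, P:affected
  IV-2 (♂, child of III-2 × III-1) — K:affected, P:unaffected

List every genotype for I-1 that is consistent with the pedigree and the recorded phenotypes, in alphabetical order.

K/I-1 aff ·: Kk|KK
K/I-2 aff ·: Kk|KK
K/II-1 aff I-1×I-2: Kk|KK
K/II-2 ? ·: kk|Kk|KK
K/III-1 aff II-1×II-2: Kk
K/III-2 un ·: kk
K/IV-1 un III-2×III-1: kk
K/IV-2 aff III-2×III-1: Kk
⇒ K over [I-1,I-2,II-1,II-2,III-1,III-2,IV-1,IV-2]: 17 consistent
P/I-1 aff ·: Pp
P/I-2 un ·: pp
P/II-1 un I-1×I-2: pp
P/II-2 aff ·: Pp|PP
P/III-1 aff II-1×II-2: Pp
P/III-2 ? ·: pp|Pp
P/IV-1 aff III-2×III-1: Pp|PP
P/IV-2 un III-2×III-1: pp
⇒ P over [I-1,I-2,II-1,II-2,III-1,III-2,IV-1,IV-2]: 6 consistent

I-1 ∈ {KK Pp, Kk Pp}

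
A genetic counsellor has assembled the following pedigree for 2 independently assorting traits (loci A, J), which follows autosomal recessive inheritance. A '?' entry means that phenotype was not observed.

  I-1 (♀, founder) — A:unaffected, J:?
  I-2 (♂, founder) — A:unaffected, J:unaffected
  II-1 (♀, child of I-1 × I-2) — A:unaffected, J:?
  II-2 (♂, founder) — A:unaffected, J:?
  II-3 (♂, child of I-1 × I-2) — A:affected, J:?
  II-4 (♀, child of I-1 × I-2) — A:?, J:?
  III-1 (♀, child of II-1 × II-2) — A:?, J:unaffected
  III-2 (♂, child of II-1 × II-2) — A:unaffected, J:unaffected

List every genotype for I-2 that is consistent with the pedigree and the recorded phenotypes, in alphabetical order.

I-2 ∈ {Aa JJ, Aa Jj}

A/I-1 un ·: Aa
A/I-2 un ·: Aa
A/II-1 un I-1×I-2: AA|Aa
A/II-2 un ·: AA|Aa
A/II-3 aff I-1×I-2: aa
A/II-4 ? I-1×I-2: AA|Aa|aa
A/III-1 ? II-1×II-2: AA|Aa|aa
A/III-2 un II-1×II-2: AA|Aa
⇒ A over [I-1,I-2,II-1,II-2,II-3,II-4,III-1,III-2]: 45 consistent
J/I-1 ? ·: JJ|Jj|jj
J/I-2 un ·: JJ|Jj
J/II-1 ? I-1×I-2: JJ|Jj|jj
J/II-2 ? ·: JJ|Jj|jj
J/II-3 ? I-1×I-2: JJ|Jj|jj
J/II-4 ? I-1×I-2: JJ|Jj|jj
J/III-1 un II-1×II-2: JJ|Jj
J/III-2 un II-1×II-2: JJ|Jj
⇒ J over [I-1,I-2,II-1,II-2,II-3,II-4,III-1,III-2]: 332 consistent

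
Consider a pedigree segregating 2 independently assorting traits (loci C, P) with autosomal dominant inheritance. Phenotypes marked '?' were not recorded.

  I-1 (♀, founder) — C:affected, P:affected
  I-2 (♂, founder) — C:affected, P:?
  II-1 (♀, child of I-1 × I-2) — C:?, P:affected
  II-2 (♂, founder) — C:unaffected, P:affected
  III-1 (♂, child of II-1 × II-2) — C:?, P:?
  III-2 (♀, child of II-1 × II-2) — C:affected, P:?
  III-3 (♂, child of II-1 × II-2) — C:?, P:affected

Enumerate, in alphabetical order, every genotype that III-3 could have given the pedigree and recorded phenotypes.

III-3 ∈ {Cc PP, Cc Pp, cc PP, cc Pp}

C/I-1 aff ·: Cc|CC
C/I-2 aff ·: Cc|CC
C/II-1 ? I-1×I-2: Cc|CC
C/II-2 un ·: cc
C/III-1 ? II-1×II-2: cc|Cc
C/III-2 aff II-1×II-2: Cc
C/III-3 ? II-1×II-2: cc|Cc
⇒ C over [I-1,I-2,II-1,II-2,III-1,III-2,III-3]: 16 consistent
P/I-1 aff ·: Pp|PP
P/I-2 ? ·: pp|Pp|PP
P/II-1 aff I-1×I-2: Pp|PP
P/II-2 aff ·: Pp|PP
P/III-1 ? II-1×II-2: pp|Pp|PP
P/III-2 ? II-1×II-2: pp|Pp|PP
P/III-3 aff II-1×II-2: Pp|PP
⇒ P over [I-1,I-2,II-1,II-2,III-1,III-2,III-3]: 166 consistent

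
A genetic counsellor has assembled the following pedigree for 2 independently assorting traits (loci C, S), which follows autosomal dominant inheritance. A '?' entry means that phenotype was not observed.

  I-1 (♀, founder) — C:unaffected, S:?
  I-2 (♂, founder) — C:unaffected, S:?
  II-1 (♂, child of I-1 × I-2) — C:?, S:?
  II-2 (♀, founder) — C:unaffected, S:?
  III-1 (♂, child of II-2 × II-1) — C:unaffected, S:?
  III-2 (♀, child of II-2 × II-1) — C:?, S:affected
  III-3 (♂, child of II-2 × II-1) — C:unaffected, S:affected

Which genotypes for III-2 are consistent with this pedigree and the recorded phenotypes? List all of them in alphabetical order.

III-2 ∈ {cc SS, cc Ss}

C/I-1 un ·: cc
C/I-2 un ·: cc
C/II-1 ? I-1×I-2: cc
C/II-2 un ·: cc
C/III-1 un II-2×II-1: cc
C/III-2 ? II-2×II-1: cc
C/III-3 un II-2×II-1: cc
⇒ C over [I-1,I-2,II-1,II-2,III-1,III-2,III-3]: 1 consistent
S/I-1 ? ·: ss|Ss|SS
S/I-2 ? ·: ss|Ss|SS
S/II-1 ? I-1×I-2: ss|Ss|SS
S/II-2 ? ·: ss|Ss|SS
S/III-1 ? II-2×II-1: ss|Ss|SS
S/III-2 aff II-2×II-1: Ss|SS
S/III-3 aff II-2×II-1: Ss|SS
⇒ S over [I-1,I-2,II-1,II-2,III-1,III-2,III-3]: 206 consistent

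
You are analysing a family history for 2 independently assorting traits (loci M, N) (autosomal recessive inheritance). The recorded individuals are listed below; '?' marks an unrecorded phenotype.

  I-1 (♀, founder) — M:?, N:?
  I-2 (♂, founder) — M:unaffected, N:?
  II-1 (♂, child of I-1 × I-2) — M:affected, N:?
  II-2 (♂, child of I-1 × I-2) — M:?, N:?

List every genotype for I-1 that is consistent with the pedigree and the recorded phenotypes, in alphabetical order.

I-1 ∈ {Mm NN, Mm Nn, Mm nn, mm NN, mm Nn, mm nn}

M/I-1 ? ·: Mm|mm
M/I-2 un ·: Mm
M/II-1 aff I-1×I-2: mm
M/II-2 ? I-1×I-2: MM|Mm|mm
⇒ M over [I-1,I-2,II-1,II-2]: 5 consistent
N/I-1 ? ·: NN|Nn|nn
N/I-2 ? ·: NN|Nn|nn
N/II-1 ? I-1×I-2: NN|Nn|nn
N/II-2 ? I-1×I-2: NN|Nn|nn
⇒ N over [I-1,I-2,II-1,II-2]: 29 consistent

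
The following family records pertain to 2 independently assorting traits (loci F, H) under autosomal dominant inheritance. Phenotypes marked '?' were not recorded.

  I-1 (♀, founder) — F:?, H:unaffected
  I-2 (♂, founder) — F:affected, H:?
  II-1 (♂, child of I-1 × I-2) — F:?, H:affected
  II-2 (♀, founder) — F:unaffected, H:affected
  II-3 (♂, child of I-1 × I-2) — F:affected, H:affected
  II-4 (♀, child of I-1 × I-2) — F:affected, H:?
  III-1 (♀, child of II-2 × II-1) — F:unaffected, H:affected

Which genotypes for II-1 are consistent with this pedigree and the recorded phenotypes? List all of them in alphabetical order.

F/I-1 ? ·: ff|Ff|FF
F/I-2 aff ·: Ff|FF
F/II-1 ? I-1×I-2: ff|Ff
F/II-2 un ·: ff
F/II-3 aff I-1×I-2: Ff|FF
F/II-4 aff I-1×I-2: Ff|FF
F/III-1 un II-2×II-1: ff
⇒ F over [I-1,I-2,II-1,II-2,II-3,II-4,III-1]: 19 consistent
H/I-1 un ·: hh
H/I-2 ? ·: Hh|HH
H/II-1 aff I-1×I-2: Hh
H/II-2 aff ·: Hh|HH
H/II-3 aff I-1×I-2: Hh
H/II-4 ? I-1×I-2: hh|Hh
H/III-1 aff II-2×II-1: Hh|HH
⇒ H over [I-1,I-2,II-1,II-2,II-3,II-4,III-1]: 12 consistent

II-1 ∈ {Ff Hh, ff Hh}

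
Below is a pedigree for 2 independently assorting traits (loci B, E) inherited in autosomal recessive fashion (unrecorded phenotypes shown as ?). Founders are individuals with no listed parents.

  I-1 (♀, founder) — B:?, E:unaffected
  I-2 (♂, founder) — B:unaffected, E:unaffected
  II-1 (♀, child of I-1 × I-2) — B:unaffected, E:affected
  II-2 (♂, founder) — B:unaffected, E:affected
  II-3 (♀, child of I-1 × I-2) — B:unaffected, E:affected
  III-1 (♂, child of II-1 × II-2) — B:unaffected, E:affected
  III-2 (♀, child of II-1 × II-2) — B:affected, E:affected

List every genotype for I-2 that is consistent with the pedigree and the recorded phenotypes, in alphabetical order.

I-2 ∈ {BB Ee, Bb Ee}

B/I-1 ? ·: BB|Bb|bb
B/I-2 un ·: BB|Bb
B/II-1 un I-1×I-2: Bb
B/II-2 un ·: Bb
B/II-3 un I-1×I-2: BB|Bb
B/III-1 un II-1×II-2: BB|Bb
B/III-2 aff II-1×II-2: bb
⇒ B over [I-1,I-2,II-1,II-2,II-3,III-1,III-2]: 16 consistent
E/I-1 un ·: Ee
E/I-2 un ·: Ee
E/II-1 aff I-1×I-2: ee
E/II-2 aff ·: ee
E/II-3 aff I-1×I-2: ee
E/III-1 aff II-1×II-2: ee
E/III-2 aff II-1×II-2: ee
⇒ E over [I-1,I-2,II-1,II-2,II-3,III-1,III-2]: 1 consistent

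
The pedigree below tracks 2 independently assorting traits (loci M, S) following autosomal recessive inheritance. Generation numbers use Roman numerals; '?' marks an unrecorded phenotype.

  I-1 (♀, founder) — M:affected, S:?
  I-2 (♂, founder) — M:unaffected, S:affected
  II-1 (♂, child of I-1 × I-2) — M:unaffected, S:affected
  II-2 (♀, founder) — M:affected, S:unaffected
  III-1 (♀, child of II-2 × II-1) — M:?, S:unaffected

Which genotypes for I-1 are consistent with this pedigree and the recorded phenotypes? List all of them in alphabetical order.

M/I-1 aff ·: mm
M/I-2 un ·: MM|Mm
M/II-1 un I-1×I-2: Mm
M/II-2 aff ·: mm
M/III-1 ? II-2×II-1: Mm|mm
⇒ M over [I-1,I-2,II-1,II-2,III-1]: 4 consistent
S/I-1 ? ·: Ss|ss
S/I-2 aff ·: ss
S/II-1 aff I-1×I-2: ss
S/II-2 un ·: SS|Ss
S/III-1 un II-2×II-1: Ss
⇒ S over [I-1,I-2,II-1,II-2,III-1]: 4 consistent

I-1 ∈ {mm Ss, mm ss}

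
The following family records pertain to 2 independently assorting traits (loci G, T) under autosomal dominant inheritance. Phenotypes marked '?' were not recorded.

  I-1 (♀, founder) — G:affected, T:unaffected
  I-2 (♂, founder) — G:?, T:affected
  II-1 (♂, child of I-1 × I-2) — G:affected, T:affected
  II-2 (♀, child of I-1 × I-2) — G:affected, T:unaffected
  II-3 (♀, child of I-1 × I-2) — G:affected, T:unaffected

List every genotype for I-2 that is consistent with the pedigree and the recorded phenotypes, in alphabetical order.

G/I-1 aff ·: Gg|GG
G/I-2 ? ·: gg|Gg|GG
G/II-1 aff I-1×I-2: Gg|GG
G/II-2 aff I-1×I-2: Gg|GG
G/II-3 aff I-1×I-2: Gg|GG
⇒ G over [I-1,I-2,II-1,II-2,II-3]: 27 consistent
T/I-1 un ·: tt
T/I-2 aff ·: Tt
T/II-1 aff I-1×I-2: Tt
T/II-2 un I-1×I-2: tt
T/II-3 un I-1×I-2: tt
⇒ T over [I-1,I-2,II-1,II-2,II-3]: 1 consistent

I-2 ∈ {GG Tt, Gg Tt, gg Tt}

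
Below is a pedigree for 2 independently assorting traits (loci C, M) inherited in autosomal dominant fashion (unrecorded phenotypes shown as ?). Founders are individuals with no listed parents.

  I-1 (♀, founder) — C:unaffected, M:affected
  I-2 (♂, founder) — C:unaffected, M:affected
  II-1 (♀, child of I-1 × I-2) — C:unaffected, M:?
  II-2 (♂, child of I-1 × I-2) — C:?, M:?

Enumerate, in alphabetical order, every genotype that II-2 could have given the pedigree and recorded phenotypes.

II-2 ∈ {cc MM, cc Mm, cc mm}

C/I-1 un ·: cc
C/I-2 un ·: cc
C/II-1 un I-1×I-2: cc
C/II-2 ? I-1×I-2: cc
⇒ C over [I-1,I-2,II-1,II-2]: 1 consistent
M/I-1 aff ·: Mm|MM
M/I-2 aff ·: Mm|MM
M/II-1 ? I-1×I-2: mm|Mm|MM
M/II-2 ? I-1×I-2: mm|Mm|MM
⇒ M over [I-1,I-2,II-1,II-2]: 18 consistent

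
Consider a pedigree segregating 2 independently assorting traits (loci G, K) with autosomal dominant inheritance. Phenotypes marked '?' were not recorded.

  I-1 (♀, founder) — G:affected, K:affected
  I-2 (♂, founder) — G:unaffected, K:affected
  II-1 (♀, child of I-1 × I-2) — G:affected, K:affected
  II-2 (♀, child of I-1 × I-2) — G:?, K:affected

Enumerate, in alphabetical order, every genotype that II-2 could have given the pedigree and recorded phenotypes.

II-2 ∈ {Gg KK, Gg Kk, gg KK, gg Kk}

G/I-1 aff ·: Gg|GG
G/I-2 un ·: gg
G/II-1 aff I-1×I-2: Gg
G/II-2 ? I-1×I-2: gg|Gg
⇒ G over [I-1,I-2,II-1,II-2]: 3 consistent
K/I-1 aff ·: Kk|KK
K/I-2 aff ·: Kk|KK
K/II-1 aff I-1×I-2: Kk|KK
K/II-2 aff I-1×I-2: Kk|KK
⇒ K over [I-1,I-2,II-1,II-2]: 13 consistent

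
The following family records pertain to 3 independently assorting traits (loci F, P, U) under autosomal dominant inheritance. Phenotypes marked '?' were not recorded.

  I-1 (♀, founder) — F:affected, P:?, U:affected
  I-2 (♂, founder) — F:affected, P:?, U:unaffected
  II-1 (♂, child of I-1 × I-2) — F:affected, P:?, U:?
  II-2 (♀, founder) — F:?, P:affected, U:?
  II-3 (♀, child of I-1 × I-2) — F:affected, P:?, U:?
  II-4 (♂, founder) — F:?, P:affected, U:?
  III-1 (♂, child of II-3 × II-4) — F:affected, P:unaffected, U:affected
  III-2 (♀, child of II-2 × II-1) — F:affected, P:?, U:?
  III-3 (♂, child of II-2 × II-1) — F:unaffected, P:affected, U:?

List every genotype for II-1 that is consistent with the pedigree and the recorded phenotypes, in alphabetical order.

F/I-1 aff ·: Ff|FF
F/I-2 aff ·: Ff|FF
F/II-1 aff I-1×I-2: Ff
F/II-2 ? ·: ff|Ff
F/II-3 aff I-1×I-2: Ff|FF
F/II-4 ? ·: ff|Ff|FF
F/III-1 aff II-3×II-4: Ff|FF
F/III-2 aff II-2×II-1: Ff|FF
F/III-3 un II-2×II-1: ff
⇒ F over [I-1,I-2,II-1,II-2,II-3,II-4,III-1,III-2,III-3]: 81 consistent
P/I-1 ? ·: pp|Pp|PP
P/I-2 ? ·: pp|Pp|PP
P/II-1 ? I-1×I-2: pp|Pp|PP
P/II-2 aff ·: Pp|PP
P/II-3 ? I-1×I-2: pp|Pp
P/II-4 aff ·: Pp
P/III-1 un II-3×II-4: pp
P/III-2 ? II-2×II-1: pp|Pp|PP
P/III-3 aff II-2×II-1: Pp|PP
⇒ P over [I-1,I-2,II-1,II-2,II-3,II-4,III-1,III-2,III-3]: 141 consistent
U/I-1 aff ·: Uu|UU
U/I-2 un ·: uu
U/II-1 ? I-1×I-2: uu|Uu
U/II-2 ? ·: uu|Uu|UU
U/II-3 ? I-1×I-2: uu|Uu
U/II-4 ? ·: uu|Uu|UU
U/III-1 aff II-3×II-4: Uu|UU
U/III-2 ? II-2×II-1: uu|Uu|UU
U/III-3 ? II-2×II-1: uu|Uu|UU
⇒ U over [I-1,I-2,II-1,II-2,II-3,II-4,III-1,III-2,III-3]: 246 consistent

II-1 ∈ {Ff PP Uu, Ff PP uu, Ff Pp Uu, Ff Pp uu, Ff pp Uu, Ff pp uu}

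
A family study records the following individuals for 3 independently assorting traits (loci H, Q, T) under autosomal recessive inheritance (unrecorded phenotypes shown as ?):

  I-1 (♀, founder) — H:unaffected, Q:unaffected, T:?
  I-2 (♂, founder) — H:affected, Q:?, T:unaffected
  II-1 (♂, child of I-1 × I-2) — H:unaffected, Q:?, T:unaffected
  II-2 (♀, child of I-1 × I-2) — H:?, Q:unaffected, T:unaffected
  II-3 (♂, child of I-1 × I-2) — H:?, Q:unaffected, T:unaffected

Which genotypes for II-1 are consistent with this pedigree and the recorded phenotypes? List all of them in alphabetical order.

H/I-1 un ·: HH|Hh
H/I-2 aff ·: hh
H/II-1 un I-1×I-2: Hh
H/II-2 ? I-1×I-2: Hh|hh
H/II-3 ? I-1×I-2: Hh|hh
⇒ H over [I-1,I-2,II-1,II-2,II-3]: 5 consistent
Q/I-1 un ·: QQ|Qq
Q/I-2 ? ·: QQ|Qq|qq
Q/II-1 ? I-1×I-2: QQ|Qq|qq
Q/II-2 un I-1×I-2: QQ|Qq
Q/II-3 un I-1×I-2: QQ|Qq
⇒ Q over [I-1,I-2,II-1,II-2,II-3]: 32 consistent
T/I-1 ? ·: TT|Tt|tt
T/I-2 un ·: TT|Tt
T/II-1 un I-1×I-2: TT|Tt
T/II-2 un I-1×I-2: TT|Tt
T/II-3 un I-1×I-2: TT|Tt
⇒ T over [I-1,I-2,II-1,II-2,II-3]: 27 consistent

II-1 ∈ {Hh QQ TT, Hh QQ Tt, Hh Qq TT, Hh Qq Tt, Hh qq TT, Hh qq Tt}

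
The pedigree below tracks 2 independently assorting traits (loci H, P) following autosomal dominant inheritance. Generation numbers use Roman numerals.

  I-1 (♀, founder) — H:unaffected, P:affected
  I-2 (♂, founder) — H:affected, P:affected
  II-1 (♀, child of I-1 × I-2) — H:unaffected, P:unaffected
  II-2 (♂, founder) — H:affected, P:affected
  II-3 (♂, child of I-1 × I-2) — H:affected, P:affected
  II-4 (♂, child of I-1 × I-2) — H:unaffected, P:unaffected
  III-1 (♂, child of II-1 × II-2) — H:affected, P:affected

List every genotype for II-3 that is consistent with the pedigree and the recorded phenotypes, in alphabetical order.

II-3 ∈ {Hh PP, Hh Pp}

H/I-1 un ·: hh
H/I-2 aff ·: Hh
H/II-1 un I-1×I-2: hh
H/II-2 aff ·: Hh|HH
H/II-3 aff I-1×I-2: Hh
H/II-4 un I-1×I-2: hh
H/III-1 aff II-1×II-2: Hh
⇒ H over [I-1,I-2,II-1,II-2,II-3,II-4,III-1]: 2 consistent
P/I-1 aff ·: Pp
P/I-2 aff ·: Pp
P/II-1 un I-1×I-2: pp
P/II-2 aff ·: Pp|PP
P/II-3 aff I-1×I-2: Pp|PP
P/II-4 un I-1×I-2: pp
P/III-1 aff II-1×II-2: Pp
⇒ P over [I-1,I-2,II-1,II-2,II-3,II-4,III-1]: 4 consistent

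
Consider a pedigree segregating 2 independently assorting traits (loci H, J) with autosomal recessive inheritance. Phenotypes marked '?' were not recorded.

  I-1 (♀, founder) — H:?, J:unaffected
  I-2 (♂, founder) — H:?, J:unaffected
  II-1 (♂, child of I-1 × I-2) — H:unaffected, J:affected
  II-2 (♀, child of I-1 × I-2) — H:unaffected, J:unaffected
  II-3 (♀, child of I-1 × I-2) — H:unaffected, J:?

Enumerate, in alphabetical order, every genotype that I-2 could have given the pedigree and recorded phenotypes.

H/I-1 ? ·: HH|Hh|hh
H/I-2 ? ·: HH|Hh|hh
H/II-1 un I-1×I-2: HH|Hh
H/II-2 un I-1×I-2: HH|Hh
H/II-3 un I-1×I-2: HH|Hh
⇒ H over [I-1,I-2,II-1,II-2,II-3]: 29 consistent
J/I-1 un ·: Jj
J/I-2 un ·: Jj
J/II-1 aff I-1×I-2: jj
J/II-2 un I-1×I-2: JJ|Jj
J/II-3 ? I-1×I-2: JJ|Jj|jj
⇒ J over [I-1,I-2,II-1,II-2,II-3]: 6 consistent

I-2 ∈ {HH Jj, Hh Jj, hh Jj}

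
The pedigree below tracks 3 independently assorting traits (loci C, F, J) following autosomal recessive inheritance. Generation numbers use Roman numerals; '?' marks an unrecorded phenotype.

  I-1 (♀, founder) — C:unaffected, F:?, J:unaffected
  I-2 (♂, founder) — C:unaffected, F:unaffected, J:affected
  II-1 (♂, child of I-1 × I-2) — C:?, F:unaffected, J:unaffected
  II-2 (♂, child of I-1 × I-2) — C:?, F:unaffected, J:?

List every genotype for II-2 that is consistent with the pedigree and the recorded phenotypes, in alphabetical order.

C/I-1 un ·: CC|Cc
C/I-2 un ·: CC|Cc
C/II-1 ? I-1×I-2: CC|Cc|cc
C/II-2 ? I-1×I-2: CC|Cc|cc
⇒ C over [I-1,I-2,II-1,II-2]: 18 consistent
F/I-1 ? ·: FF|Ff|ff
F/I-2 un ·: FF|Ff
F/II-1 un I-1×I-2: FF|Ff
F/II-2 un I-1×I-2: FF|Ff
⇒ F over [I-1,I-2,II-1,II-2]: 15 consistent
J/I-1 un ·: JJ|Jj
J/I-2 aff ·: jj
J/II-1 un I-1×I-2: Jj
J/II-2 ? I-1×I-2: Jj|jj
⇒ J over [I-1,I-2,II-1,II-2]: 3 consistent

II-2 ∈ {CC FF Jj, CC FF jj, CC Ff Jj, CC Ff jj, Cc FF Jj, Cc FF jj, Cc Ff Jj, Cc Ff jj, cc FF Jj, cc FF jj, cc Ff Jj, cc Ff jj}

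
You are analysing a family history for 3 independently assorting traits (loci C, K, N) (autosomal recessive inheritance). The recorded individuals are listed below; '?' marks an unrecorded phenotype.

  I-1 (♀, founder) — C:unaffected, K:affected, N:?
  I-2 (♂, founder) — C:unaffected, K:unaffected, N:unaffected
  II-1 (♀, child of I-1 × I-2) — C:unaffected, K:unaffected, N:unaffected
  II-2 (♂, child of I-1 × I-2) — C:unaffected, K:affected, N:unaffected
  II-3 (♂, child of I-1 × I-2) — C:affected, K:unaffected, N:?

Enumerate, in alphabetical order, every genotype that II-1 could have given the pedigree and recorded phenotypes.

C/I-1 un ·: Cc
C/I-2 un ·: Cc
C/II-1 un I-1×I-2: CC|Cc
C/II-2 un I-1×I-2: CC|Cc
C/II-3 aff I-1×I-2: cc
⇒ C over [I-1,I-2,II-1,II-2,II-3]: 4 consistent
K/I-1 aff ·: kk
K/I-2 un ·: Kk
K/II-1 un I-1×I-2: Kk
K/II-2 aff I-1×I-2: kk
K/II-3 un I-1×I-2: Kk
⇒ K over [I-1,I-2,II-1,II-2,II-3]: 1 consistent
N/I-1 ? ·: NN|Nn|nn
N/I-2 un ·: NN|Nn
N/II-1 un I-1×I-2: NN|Nn
N/II-2 un I-1×I-2: NN|Nn
N/II-3 ? I-1×I-2: NN|Nn|nn
⇒ N over [I-1,I-2,II-1,II-2,II-3]: 32 consistent

II-1 ∈ {CC Kk NN, CC Kk Nn, Cc Kk NN, Cc Kk Nn}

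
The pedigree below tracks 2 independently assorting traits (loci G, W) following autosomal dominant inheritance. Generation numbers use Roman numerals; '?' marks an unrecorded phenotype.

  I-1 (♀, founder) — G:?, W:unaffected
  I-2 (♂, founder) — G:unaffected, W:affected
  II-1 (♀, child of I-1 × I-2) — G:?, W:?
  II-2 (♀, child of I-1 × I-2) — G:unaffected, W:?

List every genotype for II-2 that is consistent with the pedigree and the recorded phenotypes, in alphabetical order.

G/I-1 ? ·: gg|Gg
G/I-2 un ·: gg
G/II-1 ? I-1×I-2: gg|Gg
G/II-2 un I-1×I-2: gg
⇒ G over [I-1,I-2,II-1,II-2]: 3 consistent
W/I-1 un ·: ww
W/I-2 aff ·: Ww|WW
W/II-1 ? I-1×I-2: ww|Ww
W/II-2 ? I-1×I-2: ww|Ww
⇒ W over [I-1,I-2,II-1,II-2]: 5 consistent

II-2 ∈ {gg Ww, gg ww}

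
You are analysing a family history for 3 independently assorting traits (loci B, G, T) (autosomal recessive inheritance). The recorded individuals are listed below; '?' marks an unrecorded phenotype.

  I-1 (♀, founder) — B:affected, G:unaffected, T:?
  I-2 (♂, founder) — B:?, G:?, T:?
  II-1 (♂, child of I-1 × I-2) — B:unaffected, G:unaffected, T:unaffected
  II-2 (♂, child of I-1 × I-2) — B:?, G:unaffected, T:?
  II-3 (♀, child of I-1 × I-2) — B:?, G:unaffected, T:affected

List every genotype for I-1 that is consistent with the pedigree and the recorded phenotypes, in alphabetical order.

I-1 ∈ {bb GG Tt, bb GG tt, bb Gg Tt, bb Gg tt}

B/I-1 aff ·: bb
B/I-2 ? ·: BB|Bb
B/II-1 un I-1×I-2: Bb
B/II-2 ? I-1×I-2: Bb|bb
B/II-3 ? I-1×I-2: Bb|bb
⇒ B over [I-1,I-2,II-1,II-2,II-3]: 5 consistent
G/I-1 un ·: GG|Gg
G/I-2 ? ·: GG|Gg|gg
G/II-1 un I-1×I-2: GG|Gg
G/II-2 un I-1×I-2: GG|Gg
G/II-3 un I-1×I-2: GG|Gg
⇒ G over [I-1,I-2,II-1,II-2,II-3]: 27 consistent
T/I-1 ? ·: Tt|tt
T/I-2 ? ·: Tt|tt
T/II-1 un I-1×I-2: TT|Tt
T/II-2 ? I-1×I-2: TT|Tt|tt
T/II-3 aff I-1×I-2: tt
⇒ T over [I-1,I-2,II-1,II-2,II-3]: 10 consistent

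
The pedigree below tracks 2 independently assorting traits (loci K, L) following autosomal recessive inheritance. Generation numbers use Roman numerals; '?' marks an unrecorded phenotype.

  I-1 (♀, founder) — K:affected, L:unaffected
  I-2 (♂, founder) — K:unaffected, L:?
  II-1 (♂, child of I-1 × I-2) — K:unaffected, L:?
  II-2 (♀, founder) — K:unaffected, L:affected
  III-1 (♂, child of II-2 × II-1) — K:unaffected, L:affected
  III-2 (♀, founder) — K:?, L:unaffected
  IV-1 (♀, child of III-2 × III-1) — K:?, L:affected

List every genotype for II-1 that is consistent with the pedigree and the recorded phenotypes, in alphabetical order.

K/I-1 aff ·: kk
K/I-2 un ·: KK|Kk
K/II-1 un I-1×I-2: Kk
K/II-2 un ·: KK|Kk
K/III-1 un II-2×II-1: KK|Kk
K/III-2 ? ·: KK|Kk|kk
K/IV-1 ? III-2×III-1: KK|Kk|kk
⇒ K over [I-1,I-2,II-1,II-2,III-1,III-2,IV-1]: 44 consistent
L/I-1 un ·: LL|Ll
L/I-2 ? ·: LL|Ll|ll
L/II-1 ? I-1×I-2: Ll|ll
L/II-2 aff ·: ll
L/III-1 aff II-2×II-1: ll
L/III-2 un ·: Ll
L/IV-1 aff III-2×III-1: ll
⇒ L over [I-1,I-2,II-1,II-2,III-1,III-2,IV-1]: 7 consistent

II-1 ∈ {Kk Ll, Kk ll}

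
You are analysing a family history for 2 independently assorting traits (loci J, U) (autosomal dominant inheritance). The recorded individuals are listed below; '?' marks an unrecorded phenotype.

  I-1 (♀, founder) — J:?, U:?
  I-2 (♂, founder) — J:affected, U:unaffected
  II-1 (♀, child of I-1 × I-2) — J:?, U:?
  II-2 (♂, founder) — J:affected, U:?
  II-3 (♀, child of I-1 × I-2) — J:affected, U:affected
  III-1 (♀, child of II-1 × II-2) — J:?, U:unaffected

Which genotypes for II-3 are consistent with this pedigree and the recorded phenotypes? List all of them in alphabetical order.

II-3 ∈ {JJ Uu, Jj Uu}

J/I-1 ? ·: jj|Jj|JJ
J/I-2 aff ·: Jj|JJ
J/II-1 ? I-1×I-2: jj|Jj|JJ
J/II-2 aff ·: Jj|JJ
J/II-3 aff I-1×I-2: Jj|JJ
J/III-1 ? II-1×II-2: jj|Jj|JJ
⇒ J over [I-1,I-2,II-1,II-2,II-3,III-1]: 70 consistent
U/I-1 ? ·: Uu|UU
U/I-2 un ·: uu
U/II-1 ? I-1×I-2: uu|Uu
U/II-2 ? ·: uu|Uu
U/II-3 aff I-1×I-2: Uu
U/III-1 un II-1×II-2: uu
⇒ U over [I-1,I-2,II-1,II-2,II-3,III-1]: 6 consistent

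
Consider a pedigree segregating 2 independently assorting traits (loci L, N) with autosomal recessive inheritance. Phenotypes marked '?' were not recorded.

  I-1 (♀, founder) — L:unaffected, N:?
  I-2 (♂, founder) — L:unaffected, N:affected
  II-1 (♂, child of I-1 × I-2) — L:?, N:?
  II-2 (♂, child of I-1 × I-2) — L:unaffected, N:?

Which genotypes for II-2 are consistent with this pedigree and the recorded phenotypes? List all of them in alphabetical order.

L/I-1 un ·: LL|Ll
L/I-2 un ·: LL|Ll
L/II-1 ? I-1×I-2: LL|Ll|ll
L/II-2 un I-1×I-2: LL|Ll
⇒ L over [I-1,I-2,II-1,II-2]: 15 consistent
N/I-1 ? ·: NN|Nn|nn
N/I-2 aff ·: nn
N/II-1 ? I-1×I-2: Nn|nn
N/II-2 ? I-1×I-2: Nn|nn
⇒ N over [I-1,I-2,II-1,II-2]: 6 consistent

II-2 ∈ {LL Nn, LL nn, Ll Nn, Ll nn}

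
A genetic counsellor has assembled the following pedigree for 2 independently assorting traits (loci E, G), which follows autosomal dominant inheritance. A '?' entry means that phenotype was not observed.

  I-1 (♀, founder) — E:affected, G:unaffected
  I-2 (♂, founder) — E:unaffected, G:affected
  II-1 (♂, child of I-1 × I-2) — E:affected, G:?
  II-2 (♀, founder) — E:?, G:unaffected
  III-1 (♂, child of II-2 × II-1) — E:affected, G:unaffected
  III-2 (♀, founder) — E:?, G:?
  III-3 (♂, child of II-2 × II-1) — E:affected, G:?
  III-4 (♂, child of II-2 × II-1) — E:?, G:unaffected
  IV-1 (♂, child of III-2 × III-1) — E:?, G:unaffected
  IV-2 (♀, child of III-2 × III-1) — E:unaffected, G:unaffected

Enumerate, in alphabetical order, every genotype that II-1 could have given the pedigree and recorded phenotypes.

II-1 ∈ {Ee Gg, Ee gg}

E/I-1 aff ·: Ee|EE
E/I-2 un ·: ee
E/II-1 aff I-1×I-2: Ee
E/II-2 ? ·: ee|Ee|EE
E/III-1 aff II-2×II-1: Ee
E/III-2 ? ·: ee|Ee
E/III-3 aff II-2×II-1: Ee|EE
E/III-4 ? II-2×II-1: ee|Ee|EE
E/IV-1 ? III-2×III-1: ee|Ee|EE
E/IV-2 un III-2×III-1: ee
⇒ E over [I-1,I-2,II-1,II-2,III-1,III-2,III-3,III-4,IV-1,IV-2]: 120 consistent
G/I-1 un ·: gg
G/I-2 aff ·: Gg|GG
G/II-1 ? I-1×I-2: gg|Gg
G/II-2 un ·: gg
G/III-1 un II-2×II-1: gg
G/III-2 ? ·: gg|Gg
G/III-3 ? II-2×II-1: gg|Gg
G/III-4 un II-2×II-1: gg
G/IV-1 un III-2×III-1: gg
G/IV-2 un III-2×III-1: gg
⇒ G over [I-1,I-2,II-1,II-2,III-1,III-2,III-3,III-4,IV-1,IV-2]: 10 consistent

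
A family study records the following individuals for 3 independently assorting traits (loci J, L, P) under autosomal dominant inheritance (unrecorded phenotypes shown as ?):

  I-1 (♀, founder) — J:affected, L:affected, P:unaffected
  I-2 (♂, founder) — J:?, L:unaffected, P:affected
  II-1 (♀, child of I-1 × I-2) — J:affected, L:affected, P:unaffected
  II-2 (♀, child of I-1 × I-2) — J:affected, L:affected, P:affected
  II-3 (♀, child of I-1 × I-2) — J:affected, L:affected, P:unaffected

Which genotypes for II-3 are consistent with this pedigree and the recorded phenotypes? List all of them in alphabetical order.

J/I-1 aff ·: Jj|JJ
J/I-2 ? ·: jj|Jj|JJ
J/II-1 aff I-1×I-2: Jj|JJ
J/II-2 aff I-1×I-2: Jj|JJ
J/II-3 aff I-1×I-2: Jj|JJ
⇒ J over [I-1,I-2,II-1,II-2,II-3]: 27 consistent
L/I-1 aff ·: Ll|LL
L/I-2 un ·: ll
L/II-1 aff I-1×I-2: Ll
L/II-2 aff I-1×I-2: Ll
L/II-3 aff I-1×I-2: Ll
⇒ L over [I-1,I-2,II-1,II-2,II-3]: 2 consistent
P/I-1 un ·: pp
P/I-2 aff ·: Pp
P/II-1 un I-1×I-2: pp
P/II-2 aff I-1×I-2: Pp
P/II-3 un I-1×I-2: pp
⇒ P over [I-1,I-2,II-1,II-2,II-3]: 1 consistent

II-3 ∈ {JJ Ll pp, Jj Ll pp}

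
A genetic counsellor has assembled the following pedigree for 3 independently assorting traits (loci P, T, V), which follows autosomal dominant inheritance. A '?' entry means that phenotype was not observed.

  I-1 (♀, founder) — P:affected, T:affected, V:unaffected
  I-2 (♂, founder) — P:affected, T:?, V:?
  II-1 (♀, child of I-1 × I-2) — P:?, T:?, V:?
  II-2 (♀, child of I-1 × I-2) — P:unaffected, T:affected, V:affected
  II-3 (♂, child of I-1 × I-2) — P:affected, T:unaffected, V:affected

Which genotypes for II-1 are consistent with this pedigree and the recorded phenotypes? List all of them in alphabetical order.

P/I-1 aff ·: Pp
P/I-2 aff ·: Pp
P/II-1 ? I-1×I-2: pp|Pp|PP
P/II-2 un I-1×I-2: pp
P/II-3 aff I-1×I-2: Pp|PP
⇒ P over [I-1,I-2,II-1,II-2,II-3]: 6 consistent
T/I-1 aff ·: Tt
T/I-2 ? ·: tt|Tt
T/II-1 ? I-1×I-2: tt|Tt|TT
T/II-2 aff I-1×I-2: Tt|TT
T/II-3 un I-1×I-2: tt
⇒ T over [I-1,I-2,II-1,II-2,II-3]: 8 consistent
V/I-1 un ·: vv
V/I-2 ? ·: Vv|VV
V/II-1 ? I-1×I-2: vv|Vv
V/II-2 aff I-1×I-2: Vv
V/II-3 aff I-1×I-2: Vv
⇒ V over [I-1,I-2,II-1,II-2,II-3]: 3 consistent

II-1 ∈ {PP TT Vv, PP TT vv, PP Tt Vv, PP Tt vv, PP tt Vv, PP tt vv, Pp TT Vv, Pp TT vv, Pp Tt Vv, Pp Tt vv, Pp tt Vv, Pp tt vv, pp TT Vv, pp TT vv, pp Tt Vv, pp Tt vv, pp tt Vv, pp tt vv}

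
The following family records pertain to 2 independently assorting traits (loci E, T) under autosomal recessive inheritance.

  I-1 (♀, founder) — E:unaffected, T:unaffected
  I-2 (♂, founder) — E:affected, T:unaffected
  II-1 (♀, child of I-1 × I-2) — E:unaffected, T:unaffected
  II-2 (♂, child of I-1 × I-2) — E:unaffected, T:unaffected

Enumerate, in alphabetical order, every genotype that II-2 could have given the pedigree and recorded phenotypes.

II-2 ∈ {Ee TT, Ee Tt}

E/I-1 un ·: EE|Ee
E/I-2 aff ·: ee
E/II-1 un I-1×I-2: Ee
E/II-2 un I-1×I-2: Ee
⇒ E over [I-1,I-2,II-1,II-2]: 2 consistent
T/I-1 un ·: TT|Tt
T/I-2 un ·: TT|Tt
T/II-1 un I-1×I-2: TT|Tt
T/II-2 un I-1×I-2: TT|Tt
⇒ T over [I-1,I-2,II-1,II-2]: 13 consistent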